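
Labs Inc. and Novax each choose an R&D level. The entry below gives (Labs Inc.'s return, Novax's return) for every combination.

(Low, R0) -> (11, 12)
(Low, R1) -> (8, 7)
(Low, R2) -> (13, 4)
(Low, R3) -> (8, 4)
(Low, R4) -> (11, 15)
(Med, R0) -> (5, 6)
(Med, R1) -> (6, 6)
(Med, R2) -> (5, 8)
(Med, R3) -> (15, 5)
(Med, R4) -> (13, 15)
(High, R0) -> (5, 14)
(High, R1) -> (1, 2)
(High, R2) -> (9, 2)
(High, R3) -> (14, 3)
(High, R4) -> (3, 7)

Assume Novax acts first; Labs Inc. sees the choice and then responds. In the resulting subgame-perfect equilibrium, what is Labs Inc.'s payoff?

Work backward from Labs Inc.'s decision.
- R0: BR = Low, leader payoff 12.
- R1: BR = Low, leader payoff 7.
- R2: BR = Low, leader payoff 4.
- R3: BR = Med, leader payoff 5.
- R4: BR = Med, leader payoff 15.
Maximizing over 12, 7, 4, 5, 15, Novax chooses R4. Subgame-perfect outcome: (Med, R4) with payoffs (13, 15).

13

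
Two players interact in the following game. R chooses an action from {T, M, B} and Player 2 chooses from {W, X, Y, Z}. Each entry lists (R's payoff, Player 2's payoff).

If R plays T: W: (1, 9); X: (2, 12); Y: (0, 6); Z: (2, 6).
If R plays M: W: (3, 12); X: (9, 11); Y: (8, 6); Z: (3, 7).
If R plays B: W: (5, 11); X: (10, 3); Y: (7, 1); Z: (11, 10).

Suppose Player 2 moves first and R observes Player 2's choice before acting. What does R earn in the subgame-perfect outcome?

5

Solve by backward induction (Player 2 leads).
- W: BR = B, leader payoff 11.
- X: BR = B, leader payoff 3.
- Y: BR = M, leader payoff 6.
- Z: BR = B, leader payoff 10.
Among 11, 3, 6, 10, the best is 11 at W. Subgame-perfect outcome: (B, W) with payoffs (5, 11).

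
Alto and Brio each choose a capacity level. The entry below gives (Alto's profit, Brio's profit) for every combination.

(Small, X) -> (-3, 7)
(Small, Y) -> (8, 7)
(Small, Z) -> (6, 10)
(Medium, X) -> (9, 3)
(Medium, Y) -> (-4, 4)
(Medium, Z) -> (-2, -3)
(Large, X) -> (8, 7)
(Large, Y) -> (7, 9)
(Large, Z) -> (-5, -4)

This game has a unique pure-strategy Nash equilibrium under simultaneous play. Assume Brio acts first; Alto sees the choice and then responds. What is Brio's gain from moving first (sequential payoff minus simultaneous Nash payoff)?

Work backward from Alto's decision.
- X: Alto compares -3, 9, 8 and picks Medium; Brio would get 3.
- Y: Alto compares 8, -4, 7 and picks Small; Brio would get 7.
- Z: Alto compares 6, -2, -5 and picks Small; Brio would get 10.
Brio's induced payoffs are 3, 7, 10, so Brio commits to Z. Subgame-perfect outcome: (Small, Z) with payoffs (6, 10).
For the simultaneous game, intersect best replies.
Alto's best replies: X→Medium; Y→Small; Z→Small.
Brio's best replies: Small→Z; Medium→Y; Large→Y.
The unique mutual best reply is (Small, Z), giving (6, 10).
Brio's commitment gain: 10 − 10 = 0.

0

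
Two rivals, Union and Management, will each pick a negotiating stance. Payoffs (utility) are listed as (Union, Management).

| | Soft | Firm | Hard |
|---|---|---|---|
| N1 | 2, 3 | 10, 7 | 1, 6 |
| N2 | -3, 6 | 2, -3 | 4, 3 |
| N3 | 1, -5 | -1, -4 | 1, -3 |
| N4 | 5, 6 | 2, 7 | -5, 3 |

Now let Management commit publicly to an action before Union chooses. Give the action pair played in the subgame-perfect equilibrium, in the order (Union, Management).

Work backward from Union's decision.
- Soft → Union plays N4 (best of 2, -3, 1, 5); Management gets 6.
- Firm → Union plays N1 (best of 10, 2, -1, 2); Management gets 7.
- Hard → Union plays N2 (best of 1, 4, 1, -5); Management gets 3.
Maximizing over 6, 7, 3, Management chooses Firm. Subgame-perfect outcome: (N1, Firm) with payoffs (10, 7).

(N1, Firm)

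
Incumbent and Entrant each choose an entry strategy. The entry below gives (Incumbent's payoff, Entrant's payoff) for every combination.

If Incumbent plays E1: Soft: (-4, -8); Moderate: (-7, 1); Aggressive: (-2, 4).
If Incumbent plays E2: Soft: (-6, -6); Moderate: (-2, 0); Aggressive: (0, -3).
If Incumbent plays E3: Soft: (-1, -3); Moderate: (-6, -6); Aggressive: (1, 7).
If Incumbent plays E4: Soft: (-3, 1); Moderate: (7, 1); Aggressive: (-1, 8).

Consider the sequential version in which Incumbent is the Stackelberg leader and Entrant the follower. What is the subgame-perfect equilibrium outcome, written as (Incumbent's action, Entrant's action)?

Work backward from Entrant's decision.
- E1 → Entrant plays Aggressive (best of -8, 1, 4); Incumbent gets -2.
- E2 → Entrant plays Moderate (best of -6, 0, -3); Incumbent gets -2.
- E3 → Entrant plays Aggressive (best of -3, -6, 7); Incumbent gets 1.
- E4 → Entrant plays Aggressive (best of 1, 1, 8); Incumbent gets -1.
Maximizing over -2, -2, 1, -1, Incumbent chooses E3. Subgame-perfect outcome: (E3, Aggressive) with payoffs (1, 7).

(E3, Aggressive)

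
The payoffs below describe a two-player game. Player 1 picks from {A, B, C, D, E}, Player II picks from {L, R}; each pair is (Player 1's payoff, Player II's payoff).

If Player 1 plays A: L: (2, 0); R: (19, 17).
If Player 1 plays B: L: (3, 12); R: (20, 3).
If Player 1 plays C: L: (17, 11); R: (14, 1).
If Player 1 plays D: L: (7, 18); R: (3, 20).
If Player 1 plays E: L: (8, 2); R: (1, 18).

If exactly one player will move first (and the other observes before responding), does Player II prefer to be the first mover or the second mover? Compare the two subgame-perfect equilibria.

second

If Player 1 leads: Player II's best replies are A→R, B→L, C→L, D→R, E→R; Player 1's induced payoffs 19, 3, 17, 3, 1; outcome (A, R), payoffs (19, 17).
If Player II leads: Player 1's best replies are L→C, R→B; Player II's induced payoffs 11, 3; outcome (C, L), payoffs (17, 11).
Player II gets 11 moving first and 17 moving second, so Player II prefers to move second.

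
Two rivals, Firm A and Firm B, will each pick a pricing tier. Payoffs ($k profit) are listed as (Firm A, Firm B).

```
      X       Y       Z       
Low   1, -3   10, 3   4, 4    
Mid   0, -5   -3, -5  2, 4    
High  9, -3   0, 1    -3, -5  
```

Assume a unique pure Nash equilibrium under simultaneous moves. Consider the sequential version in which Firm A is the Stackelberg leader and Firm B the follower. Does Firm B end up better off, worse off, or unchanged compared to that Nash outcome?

unchanged

Backward induction with Firm A moving first.
- Low: BR = Z, leader payoff 4.
- Mid: BR = Z, leader payoff 2.
- High: BR = Y, leader payoff 0.
Firm A's induced payoffs are 4, 2, 0, so Firm A commits to Low. Subgame-perfect outcome: (Low, Z) with payoffs (4, 4).
Now find the simultaneous Nash equilibrium.
Firm A's best replies: X→High; Y→Low; Z→Low.
Firm B's best replies: Low→Z; Mid→Z; High→Y.
Only (Low, Z) has each player best-responding; Nash payoffs (4, 4).
Firm B earns 4 sequentially versus 4 at the Nash outcome: unchanged.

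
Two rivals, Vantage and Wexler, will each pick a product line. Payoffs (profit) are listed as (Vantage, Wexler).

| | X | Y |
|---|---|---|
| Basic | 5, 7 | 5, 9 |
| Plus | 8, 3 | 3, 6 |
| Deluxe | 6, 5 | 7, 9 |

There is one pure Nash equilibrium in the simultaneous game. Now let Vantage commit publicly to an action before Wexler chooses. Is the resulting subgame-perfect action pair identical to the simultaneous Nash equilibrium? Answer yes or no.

yes

Work backward from Wexler's decision.
- Basic: Wexler compares 7, 9 and picks Y; Vantage would get 5.
- Plus: Wexler compares 3, 6 and picks Y; Vantage would get 3.
- Deluxe: Wexler compares 5, 9 and picks Y; Vantage would get 7.
Vantage's induced payoffs are 5, 3, 7, so Vantage commits to Deluxe. Subgame-perfect outcome: (Deluxe, Y) with payoffs (7, 9).
Under simultaneous play:
Vantage's best replies: X→Plus; Y→Deluxe.
Wexler's best replies: Basic→Y; Plus→Y; Deluxe→Y.
Only (Deluxe, Y) has each player best-responding; Nash payoffs (7, 9).
Sequential outcome (Deluxe, Y) coincides with the Nash profile (Deluxe, Y).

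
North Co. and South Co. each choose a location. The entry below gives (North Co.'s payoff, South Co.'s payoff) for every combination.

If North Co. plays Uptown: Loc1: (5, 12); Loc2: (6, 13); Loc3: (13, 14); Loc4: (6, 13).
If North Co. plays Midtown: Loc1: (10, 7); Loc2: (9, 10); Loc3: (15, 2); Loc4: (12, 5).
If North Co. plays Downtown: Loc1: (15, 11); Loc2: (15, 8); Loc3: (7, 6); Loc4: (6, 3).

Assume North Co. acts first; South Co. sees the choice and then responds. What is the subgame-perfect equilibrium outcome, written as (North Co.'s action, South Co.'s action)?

Work backward from South Co.'s decision.
- Uptown: BR = Loc3, leader payoff 13.
- Midtown: BR = Loc2, leader payoff 9.
- Downtown: BR = Loc1, leader payoff 15.
Maximizing over 13, 9, 15, North Co. chooses Downtown. Subgame-perfect outcome: (Downtown, Loc1) with payoffs (15, 11).

(Downtown, Loc1)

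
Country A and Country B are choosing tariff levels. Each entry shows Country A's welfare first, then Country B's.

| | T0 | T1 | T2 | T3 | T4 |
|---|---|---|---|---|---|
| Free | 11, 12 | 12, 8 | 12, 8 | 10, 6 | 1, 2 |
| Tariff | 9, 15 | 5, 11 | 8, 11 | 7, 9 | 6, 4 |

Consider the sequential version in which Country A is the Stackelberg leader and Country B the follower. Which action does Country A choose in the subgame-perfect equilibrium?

Work backward from Country B's decision.
- Free → Country B plays T0 (best of 12, 8, 8, 6, 2); Country A gets 11.
- Tariff → Country B plays T0 (best of 15, 11, 11, 9, 4); Country A gets 9.
Country A's induced payoffs are 11, 9, so Country A commits to Free. Subgame-perfect outcome: (Free, T0) with payoffs (11, 12).

Free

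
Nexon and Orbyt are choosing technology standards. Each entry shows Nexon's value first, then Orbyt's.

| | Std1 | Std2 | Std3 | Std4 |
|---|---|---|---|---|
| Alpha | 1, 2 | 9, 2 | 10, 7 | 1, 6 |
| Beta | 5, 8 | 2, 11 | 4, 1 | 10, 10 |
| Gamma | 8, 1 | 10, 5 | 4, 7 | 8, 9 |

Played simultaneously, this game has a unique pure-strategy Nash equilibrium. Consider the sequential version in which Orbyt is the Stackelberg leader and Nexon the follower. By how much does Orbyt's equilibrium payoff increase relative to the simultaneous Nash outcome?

3

Nexon best-responds to each possible Orbyt move:
- Std1: Nexon compares 1, 5, 8 and picks Gamma; Orbyt would get 1.
- Std2: Nexon compares 9, 2, 10 and picks Gamma; Orbyt would get 5.
- Std3: Nexon compares 10, 4, 4 and picks Alpha; Orbyt would get 7.
- Std4: Nexon compares 1, 10, 8 and picks Beta; Orbyt would get 10.
Maximizing over 1, 5, 7, 10, Orbyt chooses Std4. Subgame-perfect outcome: (Beta, Std4) with payoffs (10, 10).
Under simultaneous play:
Nexon's best replies: Std1→Gamma; Std2→Gamma; Std3→Alpha; Std4→Beta.
Orbyt's best replies: Alpha→Std3; Beta→Std2; Gamma→Std4.
The unique mutual best reply is (Alpha, Std3), giving (10, 7).
Orbyt's commitment gain: 10 − 7 = 3.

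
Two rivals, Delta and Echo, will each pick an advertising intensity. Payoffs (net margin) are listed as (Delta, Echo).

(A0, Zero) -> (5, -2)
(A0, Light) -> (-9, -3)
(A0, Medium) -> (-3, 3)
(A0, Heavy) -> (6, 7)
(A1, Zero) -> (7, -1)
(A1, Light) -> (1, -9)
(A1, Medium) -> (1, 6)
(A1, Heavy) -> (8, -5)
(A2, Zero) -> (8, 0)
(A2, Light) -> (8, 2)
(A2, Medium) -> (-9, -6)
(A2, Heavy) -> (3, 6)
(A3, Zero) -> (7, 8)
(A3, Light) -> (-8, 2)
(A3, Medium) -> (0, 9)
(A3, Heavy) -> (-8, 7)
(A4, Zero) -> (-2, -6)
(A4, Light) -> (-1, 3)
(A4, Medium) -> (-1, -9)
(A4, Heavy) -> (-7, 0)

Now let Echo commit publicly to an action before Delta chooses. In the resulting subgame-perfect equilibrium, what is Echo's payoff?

Delta best-responds to each possible Echo move:
- Zero: Delta compares 5, 7, 8, 7, -2 and picks A2; Echo would get 0.
- Light: Delta compares -9, 1, 8, -8, -1 and picks A2; Echo would get 2.
- Medium: Delta compares -3, 1, -9, 0, -1 and picks A1; Echo would get 6.
- Heavy: Delta compares 6, 8, 3, -8, -7 and picks A1; Echo would get -5.
Among 0, 2, 6, -5, the best is 6 at Medium. Subgame-perfect outcome: (A1, Medium) with payoffs (1, 6).

6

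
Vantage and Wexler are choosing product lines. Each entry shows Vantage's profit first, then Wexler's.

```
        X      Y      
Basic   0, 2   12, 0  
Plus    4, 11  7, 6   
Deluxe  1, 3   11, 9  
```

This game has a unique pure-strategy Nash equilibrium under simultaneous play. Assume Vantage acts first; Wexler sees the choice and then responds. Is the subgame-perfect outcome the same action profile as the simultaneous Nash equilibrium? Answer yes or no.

Wexler best-responds to each possible Vantage move:
- Basic → Wexler plays X (best of 2, 0); Vantage gets 0.
- Plus → Wexler plays X (best of 11, 6); Vantage gets 4.
- Deluxe → Wexler plays Y (best of 3, 9); Vantage gets 11.
Maximizing over 0, 4, 11, Vantage chooses Deluxe. Subgame-perfect outcome: (Deluxe, Y) with payoffs (11, 9).
Now find the simultaneous Nash equilibrium.
Vantage's best replies: X→Plus; Y→Basic.
Wexler's best replies: Basic→X; Plus→X; Deluxe→Y.
Only (Plus, X) has each player best-responding; Nash payoffs (4, 11).
Sequential outcome (Deluxe, Y) differs from the Nash profile (Plus, X).

no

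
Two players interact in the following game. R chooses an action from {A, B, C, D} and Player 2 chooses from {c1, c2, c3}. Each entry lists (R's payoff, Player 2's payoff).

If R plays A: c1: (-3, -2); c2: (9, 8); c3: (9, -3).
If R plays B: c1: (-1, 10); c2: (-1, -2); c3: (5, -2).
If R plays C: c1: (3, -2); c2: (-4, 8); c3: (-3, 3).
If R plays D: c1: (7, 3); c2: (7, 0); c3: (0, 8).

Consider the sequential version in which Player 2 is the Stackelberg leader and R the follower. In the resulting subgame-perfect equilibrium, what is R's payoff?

Work backward from R's decision.
- c1: BR = D, leader payoff 3.
- c2: BR = A, leader payoff 8.
- c3: BR = A, leader payoff -3.
Maximizing over 3, 8, -3, Player 2 chooses c2. Subgame-perfect outcome: (A, c2) with payoffs (9, 8).

9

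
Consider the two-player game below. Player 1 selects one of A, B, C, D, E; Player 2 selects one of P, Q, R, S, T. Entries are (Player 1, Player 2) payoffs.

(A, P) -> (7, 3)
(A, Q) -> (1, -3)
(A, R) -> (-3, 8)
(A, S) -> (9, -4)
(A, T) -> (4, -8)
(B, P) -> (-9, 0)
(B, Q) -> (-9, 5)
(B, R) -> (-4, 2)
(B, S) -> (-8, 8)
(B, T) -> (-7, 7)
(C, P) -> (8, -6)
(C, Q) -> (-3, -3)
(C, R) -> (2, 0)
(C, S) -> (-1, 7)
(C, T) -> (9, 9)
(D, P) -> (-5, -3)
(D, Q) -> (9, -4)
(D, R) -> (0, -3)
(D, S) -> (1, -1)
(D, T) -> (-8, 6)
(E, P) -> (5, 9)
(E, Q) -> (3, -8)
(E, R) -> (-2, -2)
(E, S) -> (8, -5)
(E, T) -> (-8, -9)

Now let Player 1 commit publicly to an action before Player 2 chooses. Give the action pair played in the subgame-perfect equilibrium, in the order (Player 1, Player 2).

(C, T)

Work backward from Player 2's decision.
- A → Player 2 plays R (best of 3, -3, 8, -4, -8); Player 1 gets -3.
- B → Player 2 plays S (best of 0, 5, 2, 8, 7); Player 1 gets -8.
- C → Player 2 plays T (best of -6, -3, 0, 7, 9); Player 1 gets 9.
- D → Player 2 plays T (best of -3, -4, -3, -1, 6); Player 1 gets -8.
- E → Player 2 plays P (best of 9, -8, -2, -5, -9); Player 1 gets 5.
Player 1's induced payoffs are -3, -8, 9, -8, 5, so Player 1 commits to C. Subgame-perfect outcome: (C, T) with payoffs (9, 9).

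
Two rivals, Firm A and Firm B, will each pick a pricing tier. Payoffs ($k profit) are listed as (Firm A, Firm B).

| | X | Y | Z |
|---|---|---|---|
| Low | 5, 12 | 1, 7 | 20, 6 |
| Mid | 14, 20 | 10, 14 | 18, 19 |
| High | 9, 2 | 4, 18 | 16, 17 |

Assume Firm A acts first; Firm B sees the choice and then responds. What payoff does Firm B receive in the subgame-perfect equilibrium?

20

Work backward from Firm B's decision.
- Low: Firm B compares 12, 7, 6 and picks X; Firm A would get 5.
- Mid: Firm B compares 20, 14, 19 and picks X; Firm A would get 14.
- High: Firm B compares 2, 18, 17 and picks Y; Firm A would get 4.
Maximizing over 5, 14, 4, Firm A chooses Mid. Subgame-perfect outcome: (Mid, X) with payoffs (14, 20).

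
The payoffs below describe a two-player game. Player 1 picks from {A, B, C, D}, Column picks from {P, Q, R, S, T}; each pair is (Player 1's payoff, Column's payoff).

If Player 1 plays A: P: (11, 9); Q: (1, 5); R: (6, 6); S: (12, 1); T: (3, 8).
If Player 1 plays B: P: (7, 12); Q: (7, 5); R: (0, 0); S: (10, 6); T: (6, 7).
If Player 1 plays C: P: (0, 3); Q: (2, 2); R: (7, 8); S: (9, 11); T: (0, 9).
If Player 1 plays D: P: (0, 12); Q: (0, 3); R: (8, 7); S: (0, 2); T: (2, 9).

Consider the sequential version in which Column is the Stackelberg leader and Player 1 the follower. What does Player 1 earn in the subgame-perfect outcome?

Backward induction with Column moving first.
- P: BR = A, leader payoff 9.
- Q: BR = B, leader payoff 5.
- R: BR = D, leader payoff 7.
- S: BR = A, leader payoff 1.
- T: BR = B, leader payoff 7.
Among 9, 5, 7, 1, 7, the best is 9 at P. Subgame-perfect outcome: (A, P) with payoffs (11, 9).

11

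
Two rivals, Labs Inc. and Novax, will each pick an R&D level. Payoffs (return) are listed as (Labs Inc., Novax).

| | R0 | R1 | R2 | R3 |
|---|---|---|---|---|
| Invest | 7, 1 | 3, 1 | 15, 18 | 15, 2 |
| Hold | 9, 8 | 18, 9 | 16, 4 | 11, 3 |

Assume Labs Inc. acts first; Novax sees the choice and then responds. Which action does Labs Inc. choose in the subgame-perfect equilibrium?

Novax best-responds to each possible Labs Inc. move:
- Invest: Novax compares 1, 1, 18, 2 and picks R2; Labs Inc. would get 15.
- Hold: Novax compares 8, 9, 4, 3 and picks R1; Labs Inc. would get 18.
Among 15, 18, the best is 18 at Hold. Subgame-perfect outcome: (Hold, R1) with payoffs (18, 9).

Hold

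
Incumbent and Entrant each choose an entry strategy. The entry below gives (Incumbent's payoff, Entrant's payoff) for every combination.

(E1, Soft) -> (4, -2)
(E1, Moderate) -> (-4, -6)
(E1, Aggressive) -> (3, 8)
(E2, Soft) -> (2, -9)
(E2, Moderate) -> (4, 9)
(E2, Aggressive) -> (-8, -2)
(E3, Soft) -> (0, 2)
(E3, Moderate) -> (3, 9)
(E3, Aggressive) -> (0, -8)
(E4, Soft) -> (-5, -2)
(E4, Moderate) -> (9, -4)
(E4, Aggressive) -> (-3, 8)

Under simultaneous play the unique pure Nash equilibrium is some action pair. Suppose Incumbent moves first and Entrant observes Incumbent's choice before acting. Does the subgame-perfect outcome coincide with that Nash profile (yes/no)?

no

Entrant best-responds to each possible Incumbent move:
- E1 → Entrant plays Aggressive (best of -2, -6, 8); Incumbent gets 3.
- E2 → Entrant plays Moderate (best of -9, 9, -2); Incumbent gets 4.
- E3 → Entrant plays Moderate (best of 2, 9, -8); Incumbent gets 3.
- E4 → Entrant plays Aggressive (best of -2, -4, 8); Incumbent gets -3.
Maximizing over 3, 4, 3, -3, Incumbent chooses E2. Subgame-perfect outcome: (E2, Moderate) with payoffs (4, 9).
For the simultaneous game, intersect best replies.
Incumbent's best replies: Soft→E1; Moderate→E4; Aggressive→E1.
Entrant's best replies: E1→Aggressive; E2→Moderate; E3→Moderate; E4→Aggressive.
The unique mutual best reply is (E1, Aggressive), giving (3, 8).
Sequential outcome (E2, Moderate) differs from the Nash profile (E1, Aggressive).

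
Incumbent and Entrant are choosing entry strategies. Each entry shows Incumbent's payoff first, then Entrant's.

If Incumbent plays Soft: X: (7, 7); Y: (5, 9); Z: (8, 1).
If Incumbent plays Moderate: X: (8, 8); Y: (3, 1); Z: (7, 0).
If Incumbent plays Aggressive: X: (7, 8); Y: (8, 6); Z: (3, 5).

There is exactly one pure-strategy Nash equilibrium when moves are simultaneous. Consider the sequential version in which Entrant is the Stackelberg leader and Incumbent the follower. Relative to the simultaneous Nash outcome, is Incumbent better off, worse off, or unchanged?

Solve by backward induction (Entrant leads).
- X → Incumbent plays Moderate (best of 7, 8, 7); Entrant gets 8.
- Y → Incumbent plays Aggressive (best of 5, 3, 8); Entrant gets 6.
- Z → Incumbent plays Soft (best of 8, 7, 3); Entrant gets 1.
Maximizing over 8, 6, 1, Entrant chooses X. Subgame-perfect outcome: (Moderate, X) with payoffs (8, 8).
Under simultaneous play:
Incumbent's best replies: X→Moderate; Y→Aggressive; Z→Soft.
Entrant's best replies: Soft→Y; Moderate→X; Aggressive→X.
Only (Moderate, X) has each player best-responding; Nash payoffs (8, 8).
Incumbent earns 8 sequentially versus 8 at the Nash outcome: unchanged.

unchanged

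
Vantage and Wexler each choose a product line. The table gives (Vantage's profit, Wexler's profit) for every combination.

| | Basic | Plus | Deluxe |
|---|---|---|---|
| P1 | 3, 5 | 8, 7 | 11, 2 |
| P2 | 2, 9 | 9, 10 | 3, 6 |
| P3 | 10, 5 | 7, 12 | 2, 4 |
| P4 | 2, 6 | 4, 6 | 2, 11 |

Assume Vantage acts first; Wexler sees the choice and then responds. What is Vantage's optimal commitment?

Backward induction with Vantage moving first.
- P1 → Wexler plays Plus (best of 5, 7, 2); Vantage gets 8.
- P2 → Wexler plays Plus (best of 9, 10, 6); Vantage gets 9.
- P3 → Wexler plays Plus (best of 5, 12, 4); Vantage gets 7.
- P4 → Wexler plays Deluxe (best of 6, 6, 11); Vantage gets 2.
Maximizing over 8, 9, 7, 2, Vantage chooses P2. Subgame-perfect outcome: (P2, Plus) with payoffs (9, 10).

P2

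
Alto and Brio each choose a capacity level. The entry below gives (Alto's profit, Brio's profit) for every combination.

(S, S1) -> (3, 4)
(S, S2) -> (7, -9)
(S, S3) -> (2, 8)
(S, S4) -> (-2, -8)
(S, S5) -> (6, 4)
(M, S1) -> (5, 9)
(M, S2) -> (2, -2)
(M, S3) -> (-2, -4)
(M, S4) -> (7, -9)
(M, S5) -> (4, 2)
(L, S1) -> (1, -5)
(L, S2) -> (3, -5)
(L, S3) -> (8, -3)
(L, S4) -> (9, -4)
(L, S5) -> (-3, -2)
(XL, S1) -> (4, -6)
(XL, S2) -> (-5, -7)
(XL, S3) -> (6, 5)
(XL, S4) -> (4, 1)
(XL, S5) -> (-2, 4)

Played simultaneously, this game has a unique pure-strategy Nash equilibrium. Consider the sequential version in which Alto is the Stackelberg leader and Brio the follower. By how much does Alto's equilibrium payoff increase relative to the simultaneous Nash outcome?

1

Brio best-responds to each possible Alto move:
- S: BR = S3, leader payoff 2.
- M: BR = S1, leader payoff 5.
- L: BR = S5, leader payoff -3.
- XL: BR = S3, leader payoff 6.
Alto's induced payoffs are 2, 5, -3, 6, so Alto commits to XL. Subgame-perfect outcome: (XL, S3) with payoffs (6, 5).
For the simultaneous game, intersect best replies.
Alto's best replies: S1→M; S2→S; S3→L; S4→L; S5→S.
Brio's best replies: S→S3; M→S1; L→S5; XL→S3.
The unique mutual best reply is (M, S1), giving (5, 9).
Alto's commitment gain: 6 − 5 = 1.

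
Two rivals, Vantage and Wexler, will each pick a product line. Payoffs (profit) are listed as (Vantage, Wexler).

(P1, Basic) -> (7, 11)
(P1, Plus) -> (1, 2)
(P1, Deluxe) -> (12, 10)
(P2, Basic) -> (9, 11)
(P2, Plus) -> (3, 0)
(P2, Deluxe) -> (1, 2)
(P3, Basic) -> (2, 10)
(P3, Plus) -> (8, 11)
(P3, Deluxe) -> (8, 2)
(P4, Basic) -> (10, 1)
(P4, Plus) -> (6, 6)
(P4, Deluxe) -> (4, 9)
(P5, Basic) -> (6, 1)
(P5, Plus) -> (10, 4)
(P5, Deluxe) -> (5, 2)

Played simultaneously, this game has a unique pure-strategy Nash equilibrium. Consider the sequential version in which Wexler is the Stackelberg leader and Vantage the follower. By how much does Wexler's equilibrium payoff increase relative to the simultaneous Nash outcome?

6

Vantage best-responds to each possible Wexler move:
- Basic: BR = P4, leader payoff 1.
- Plus: BR = P5, leader payoff 4.
- Deluxe: BR = P1, leader payoff 10.
Among 1, 4, 10, the best is 10 at Deluxe. Subgame-perfect outcome: (P1, Deluxe) with payoffs (12, 10).
Under simultaneous play:
Vantage's best replies: Basic→P4; Plus→P5; Deluxe→P1.
Wexler's best replies: P1→Basic; P2→Basic; P3→Plus; P4→Deluxe; P5→Plus.
The unique mutual best reply is (P5, Plus), giving (10, 4).
Wexler's commitment gain: 10 − 4 = 6.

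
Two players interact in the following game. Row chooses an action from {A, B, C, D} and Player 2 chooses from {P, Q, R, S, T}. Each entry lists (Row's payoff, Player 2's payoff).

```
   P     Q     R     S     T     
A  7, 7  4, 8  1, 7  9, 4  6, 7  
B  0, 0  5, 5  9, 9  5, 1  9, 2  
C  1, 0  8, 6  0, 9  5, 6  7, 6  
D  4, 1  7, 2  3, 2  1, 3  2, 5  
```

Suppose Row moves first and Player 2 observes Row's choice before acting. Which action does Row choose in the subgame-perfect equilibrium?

Solve by backward induction (Row leads).
- A: BR = Q, leader payoff 4.
- B: BR = R, leader payoff 9.
- C: BR = R, leader payoff 0.
- D: BR = T, leader payoff 2.
Among 4, 9, 0, 2, the best is 9 at B. Subgame-perfect outcome: (B, R) with payoffs (9, 9).

B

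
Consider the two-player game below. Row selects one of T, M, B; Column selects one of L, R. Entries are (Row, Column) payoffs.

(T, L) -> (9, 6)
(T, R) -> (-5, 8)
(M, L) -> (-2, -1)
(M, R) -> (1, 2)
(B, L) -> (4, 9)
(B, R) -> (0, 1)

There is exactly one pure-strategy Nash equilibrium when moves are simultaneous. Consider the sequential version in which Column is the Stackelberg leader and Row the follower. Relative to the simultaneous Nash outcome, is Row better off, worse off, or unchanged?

Row best-responds to each possible Column move:
- L → Row plays T (best of 9, -2, 4); Column gets 6.
- R → Row plays M (best of -5, 1, 0); Column gets 2.
Among 6, 2, the best is 6 at L. Subgame-perfect outcome: (T, L) with payoffs (9, 6).
Under simultaneous play:
Row's best replies: L→T; R→M.
Column's best replies: T→R; M→R; B→L.
The unique mutual best reply is (M, R), giving (1, 2).
Row earns 9 sequentially versus 1 at the Nash outcome: better off.

better off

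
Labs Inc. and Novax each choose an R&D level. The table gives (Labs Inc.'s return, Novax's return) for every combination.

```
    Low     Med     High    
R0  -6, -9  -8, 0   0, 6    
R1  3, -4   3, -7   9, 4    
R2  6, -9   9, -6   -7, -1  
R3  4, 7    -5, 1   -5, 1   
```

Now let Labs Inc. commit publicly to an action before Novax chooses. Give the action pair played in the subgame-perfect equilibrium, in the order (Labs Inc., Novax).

Solve by backward induction (Labs Inc. leads).
- R0: Novax compares -9, 0, 6 and picks High; Labs Inc. would get 0.
- R1: Novax compares -4, -7, 4 and picks High; Labs Inc. would get 9.
- R2: Novax compares -9, -6, -1 and picks High; Labs Inc. would get -7.
- R3: Novax compares 7, 1, 1 and picks Low; Labs Inc. would get 4.
Among 0, 9, -7, 4, the best is 9 at R1. Subgame-perfect outcome: (R1, High) with payoffs (9, 4).

(R1, High)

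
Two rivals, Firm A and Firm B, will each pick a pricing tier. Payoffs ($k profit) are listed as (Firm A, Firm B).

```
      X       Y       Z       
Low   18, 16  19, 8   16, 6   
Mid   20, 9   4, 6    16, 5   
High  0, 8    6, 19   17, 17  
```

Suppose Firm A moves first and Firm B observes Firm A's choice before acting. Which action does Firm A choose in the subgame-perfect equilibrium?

Mid

Firm B best-responds to each possible Firm A move:
- Low: Firm B compares 16, 8, 6 and picks X; Firm A would get 18.
- Mid: Firm B compares 9, 6, 5 and picks X; Firm A would get 20.
- High: Firm B compares 8, 19, 17 and picks Y; Firm A would get 6.
Maximizing over 18, 20, 6, Firm A chooses Mid. Subgame-perfect outcome: (Mid, X) with payoffs (20, 9).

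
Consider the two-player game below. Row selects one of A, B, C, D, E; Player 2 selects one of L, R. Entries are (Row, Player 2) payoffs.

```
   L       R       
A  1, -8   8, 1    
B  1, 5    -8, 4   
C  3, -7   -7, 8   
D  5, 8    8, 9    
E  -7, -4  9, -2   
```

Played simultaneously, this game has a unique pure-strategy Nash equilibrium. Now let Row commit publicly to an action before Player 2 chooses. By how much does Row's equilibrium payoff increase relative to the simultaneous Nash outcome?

Player 2 best-responds to each possible Row move:
- A: BR = R, leader payoff 8.
- B: BR = L, leader payoff 1.
- C: BR = R, leader payoff -7.
- D: BR = R, leader payoff 8.
- E: BR = R, leader payoff 9.
Maximizing over 8, 1, -7, 8, 9, Row chooses E. Subgame-perfect outcome: (E, R) with payoffs (9, -2).
For the simultaneous game, intersect best replies.
Row's best replies: L→D; R→E.
Player 2's best replies: A→R; B→L; C→R; D→R; E→R.
Only (E, R) has each player best-responding; Nash payoffs (9, -2).
Row's commitment gain: 9 − 9 = 0.

0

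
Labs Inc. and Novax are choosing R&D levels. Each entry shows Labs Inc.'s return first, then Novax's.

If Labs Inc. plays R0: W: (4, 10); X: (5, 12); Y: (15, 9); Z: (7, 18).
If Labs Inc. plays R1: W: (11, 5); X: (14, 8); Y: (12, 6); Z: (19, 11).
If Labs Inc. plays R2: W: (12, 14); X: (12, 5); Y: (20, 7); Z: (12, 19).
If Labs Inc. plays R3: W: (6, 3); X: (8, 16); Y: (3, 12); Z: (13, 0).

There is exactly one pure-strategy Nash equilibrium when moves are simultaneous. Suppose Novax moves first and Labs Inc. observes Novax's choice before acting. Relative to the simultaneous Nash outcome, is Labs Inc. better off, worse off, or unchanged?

Work backward from Labs Inc.'s decision.
- W → Labs Inc. plays R2 (best of 4, 11, 12, 6); Novax gets 14.
- X → Labs Inc. plays R1 (best of 5, 14, 12, 8); Novax gets 8.
- Y → Labs Inc. plays R2 (best of 15, 12, 20, 3); Novax gets 7.
- Z → Labs Inc. plays R1 (best of 7, 19, 12, 13); Novax gets 11.
Maximizing over 14, 8, 7, 11, Novax chooses W. Subgame-perfect outcome: (R2, W) with payoffs (12, 14).
Now find the simultaneous Nash equilibrium.
Labs Inc.'s best replies: W→R2; X→R1; Y→R2; Z→R1.
Novax's best replies: R0→Z; R1→Z; R2→Z; R3→X.
The unique mutual best reply is (R1, Z), giving (19, 11).
Labs Inc. earns 12 sequentially versus 19 at the Nash outcome: worse off.

worse off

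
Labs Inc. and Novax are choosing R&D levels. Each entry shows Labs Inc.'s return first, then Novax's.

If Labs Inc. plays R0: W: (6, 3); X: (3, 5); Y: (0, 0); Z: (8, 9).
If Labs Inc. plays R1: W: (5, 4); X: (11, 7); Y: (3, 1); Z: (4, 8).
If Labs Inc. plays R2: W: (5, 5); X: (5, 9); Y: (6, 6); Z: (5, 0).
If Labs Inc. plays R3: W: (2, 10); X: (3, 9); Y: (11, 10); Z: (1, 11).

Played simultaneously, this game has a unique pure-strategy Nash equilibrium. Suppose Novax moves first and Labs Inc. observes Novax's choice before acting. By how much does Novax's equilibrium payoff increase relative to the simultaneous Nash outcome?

1

Work backward from Labs Inc.'s decision.
- W: Labs Inc. compares 6, 5, 5, 2 and picks R0; Novax would get 3.
- X: Labs Inc. compares 3, 11, 5, 3 and picks R1; Novax would get 7.
- Y: Labs Inc. compares 0, 3, 6, 11 and picks R3; Novax would get 10.
- Z: Labs Inc. compares 8, 4, 5, 1 and picks R0; Novax would get 9.
Novax's induced payoffs are 3, 7, 10, 9, so Novax commits to Y. Subgame-perfect outcome: (R3, Y) with payoffs (11, 10).
For the simultaneous game, intersect best replies.
Labs Inc.'s best replies: W→R0; X→R1; Y→R3; Z→R0.
Novax's best replies: R0→Z; R1→Z; R2→X; R3→Z.
The unique mutual best reply is (R0, Z), giving (8, 9).
Novax's commitment gain: 10 − 9 = 1.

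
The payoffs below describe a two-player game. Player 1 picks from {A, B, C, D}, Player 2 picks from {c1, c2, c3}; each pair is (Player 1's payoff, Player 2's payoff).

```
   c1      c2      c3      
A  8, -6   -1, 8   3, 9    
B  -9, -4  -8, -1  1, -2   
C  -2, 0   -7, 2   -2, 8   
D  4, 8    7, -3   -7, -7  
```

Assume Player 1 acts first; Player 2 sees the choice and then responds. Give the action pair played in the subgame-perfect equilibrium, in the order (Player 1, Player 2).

Backward induction with Player 1 moving first.
- A: BR = c3, leader payoff 3.
- B: BR = c2, leader payoff -8.
- C: BR = c3, leader payoff -2.
- D: BR = c1, leader payoff 4.
Maximizing over 3, -8, -2, 4, Player 1 chooses D. Subgame-perfect outcome: (D, c1) with payoffs (4, 8).

(D, c1)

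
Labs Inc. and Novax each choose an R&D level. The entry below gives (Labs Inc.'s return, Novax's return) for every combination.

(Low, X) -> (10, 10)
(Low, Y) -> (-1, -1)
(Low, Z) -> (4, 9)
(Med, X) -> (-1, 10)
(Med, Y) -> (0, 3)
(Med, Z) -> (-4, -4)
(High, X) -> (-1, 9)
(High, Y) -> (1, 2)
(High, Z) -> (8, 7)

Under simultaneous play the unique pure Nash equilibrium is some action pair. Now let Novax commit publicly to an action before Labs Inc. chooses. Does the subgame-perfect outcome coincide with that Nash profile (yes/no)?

Work backward from Labs Inc.'s decision.
- X: Labs Inc. compares 10, -1, -1 and picks Low; Novax would get 10.
- Y: Labs Inc. compares -1, 0, 1 and picks High; Novax would get 2.
- Z: Labs Inc. compares 4, -4, 8 and picks High; Novax would get 7.
Among 10, 2, 7, the best is 10 at X. Subgame-perfect outcome: (Low, X) with payoffs (10, 10).
Now find the simultaneous Nash equilibrium.
Labs Inc.'s best replies: X→Low; Y→High; Z→High.
Novax's best replies: Low→X; Med→X; High→X.
The unique mutual best reply is (Low, X), giving (10, 10).
Sequential outcome (Low, X) coincides with the Nash profile (Low, X).

yes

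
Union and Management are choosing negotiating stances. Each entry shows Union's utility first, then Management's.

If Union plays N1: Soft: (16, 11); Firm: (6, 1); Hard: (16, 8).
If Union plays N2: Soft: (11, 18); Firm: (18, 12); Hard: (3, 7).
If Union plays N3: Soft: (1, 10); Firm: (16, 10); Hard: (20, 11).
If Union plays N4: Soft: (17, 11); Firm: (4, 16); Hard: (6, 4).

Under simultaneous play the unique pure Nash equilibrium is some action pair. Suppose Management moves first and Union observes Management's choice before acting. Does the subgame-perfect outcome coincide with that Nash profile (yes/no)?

Solve by backward induction (Management leads).
- Soft: Union compares 16, 11, 1, 17 and picks N4; Management would get 11.
- Firm: Union compares 6, 18, 16, 4 and picks N2; Management would get 12.
- Hard: Union compares 16, 3, 20, 6 and picks N3; Management would get 11.
Among 11, 12, 11, the best is 12 at Firm. Subgame-perfect outcome: (N2, Firm) with payoffs (18, 12).
Now find the simultaneous Nash equilibrium.
Union's best replies: Soft→N4; Firm→N2; Hard→N3.
Management's best replies: N1→Soft; N2→Soft; N3→Hard; N4→Firm.
The unique mutual best reply is (N3, Hard), giving (20, 11).
Sequential outcome (N2, Firm) differs from the Nash profile (N3, Hard).

no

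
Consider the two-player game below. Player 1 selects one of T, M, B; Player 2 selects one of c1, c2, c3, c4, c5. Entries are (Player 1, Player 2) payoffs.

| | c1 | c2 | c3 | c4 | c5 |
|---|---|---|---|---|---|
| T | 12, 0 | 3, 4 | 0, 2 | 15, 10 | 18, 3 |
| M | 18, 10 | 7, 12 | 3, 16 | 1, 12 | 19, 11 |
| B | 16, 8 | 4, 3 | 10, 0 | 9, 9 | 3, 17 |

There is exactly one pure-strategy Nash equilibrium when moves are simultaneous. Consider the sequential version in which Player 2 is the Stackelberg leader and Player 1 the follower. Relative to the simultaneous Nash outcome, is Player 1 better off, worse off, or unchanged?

Player 1 best-responds to each possible Player 2 move:
- c1 → Player 1 plays M (best of 12, 18, 16); Player 2 gets 10.
- c2 → Player 1 plays M (best of 3, 7, 4); Player 2 gets 12.
- c3 → Player 1 plays B (best of 0, 3, 10); Player 2 gets 0.
- c4 → Player 1 plays T (best of 15, 1, 9); Player 2 gets 10.
- c5 → Player 1 plays M (best of 18, 19, 3); Player 2 gets 11.
Maximizing over 10, 12, 0, 10, 11, Player 2 chooses c2. Subgame-perfect outcome: (M, c2) with payoffs (7, 12).
For the simultaneous game, intersect best replies.
Player 1's best replies: c1→M; c2→M; c3→B; c4→T; c5→M.
Player 2's best replies: T→c4; M→c3; B→c5.
The unique mutual best reply is (T, c4), giving (15, 10).
Player 1 earns 7 sequentially versus 15 at the Nash outcome: worse off.

worse off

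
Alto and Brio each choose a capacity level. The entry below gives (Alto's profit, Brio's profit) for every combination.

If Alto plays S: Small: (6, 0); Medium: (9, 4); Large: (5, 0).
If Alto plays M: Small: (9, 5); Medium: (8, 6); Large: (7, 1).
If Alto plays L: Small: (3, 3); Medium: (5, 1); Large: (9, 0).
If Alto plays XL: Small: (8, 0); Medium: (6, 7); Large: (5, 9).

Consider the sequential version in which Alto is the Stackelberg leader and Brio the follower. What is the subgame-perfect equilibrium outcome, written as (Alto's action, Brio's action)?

Backward induction with Alto moving first.
- S → Brio plays Medium (best of 0, 4, 0); Alto gets 9.
- M → Brio plays Medium (best of 5, 6, 1); Alto gets 8.
- L → Brio plays Small (best of 3, 1, 0); Alto gets 3.
- XL → Brio plays Large (best of 0, 7, 9); Alto gets 5.
Alto's induced payoffs are 9, 8, 3, 5, so Alto commits to S. Subgame-perfect outcome: (S, Medium) with payoffs (9, 4).

(S, Medium)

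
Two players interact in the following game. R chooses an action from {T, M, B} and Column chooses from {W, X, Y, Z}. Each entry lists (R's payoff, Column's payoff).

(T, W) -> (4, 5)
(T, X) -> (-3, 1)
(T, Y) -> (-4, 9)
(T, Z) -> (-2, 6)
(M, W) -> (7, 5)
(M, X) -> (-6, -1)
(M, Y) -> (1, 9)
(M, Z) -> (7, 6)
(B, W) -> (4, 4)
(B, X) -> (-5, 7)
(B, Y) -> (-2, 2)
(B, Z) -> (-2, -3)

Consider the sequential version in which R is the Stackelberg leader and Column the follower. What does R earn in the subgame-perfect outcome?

1

Column best-responds to each possible R move:
- T: BR = Y, leader payoff -4.
- M: BR = Y, leader payoff 1.
- B: BR = X, leader payoff -5.
R's induced payoffs are -4, 1, -5, so R commits to M. Subgame-perfect outcome: (M, Y) with payoffs (1, 9).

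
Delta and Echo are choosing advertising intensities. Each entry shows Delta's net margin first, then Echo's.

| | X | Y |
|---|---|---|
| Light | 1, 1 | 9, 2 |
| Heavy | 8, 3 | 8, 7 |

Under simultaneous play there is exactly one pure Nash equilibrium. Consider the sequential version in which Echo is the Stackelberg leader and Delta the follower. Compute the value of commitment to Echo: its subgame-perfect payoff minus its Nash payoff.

Delta best-responds to each possible Echo move:
- X: Delta compares 1, 8 and picks Heavy; Echo would get 3.
- Y: Delta compares 9, 8 and picks Light; Echo would get 2.
Maximizing over 3, 2, Echo chooses X. Subgame-perfect outcome: (Heavy, X) with payoffs (8, 3).
Now find the simultaneous Nash equilibrium.
Delta's best replies: X→Heavy; Y→Light.
Echo's best replies: Light→Y; Heavy→Y.
The unique mutual best reply is (Light, Y), giving (9, 2).
Echo's commitment gain: 3 − 2 = 1.

1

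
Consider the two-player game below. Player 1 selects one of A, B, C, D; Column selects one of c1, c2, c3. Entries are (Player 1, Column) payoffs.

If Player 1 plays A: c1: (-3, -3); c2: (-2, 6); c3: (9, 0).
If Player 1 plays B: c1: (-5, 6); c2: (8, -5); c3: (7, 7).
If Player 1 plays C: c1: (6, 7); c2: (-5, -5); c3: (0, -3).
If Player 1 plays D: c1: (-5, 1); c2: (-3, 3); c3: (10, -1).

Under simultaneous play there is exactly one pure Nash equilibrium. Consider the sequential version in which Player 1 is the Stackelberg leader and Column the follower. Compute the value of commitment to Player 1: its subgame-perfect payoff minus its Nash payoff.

Backward induction with Player 1 moving first.
- A: BR = c2, leader payoff -2.
- B: BR = c3, leader payoff 7.
- C: BR = c1, leader payoff 6.
- D: BR = c2, leader payoff -3.
Maximizing over -2, 7, 6, -3, Player 1 chooses B. Subgame-perfect outcome: (B, c3) with payoffs (7, 7).
Under simultaneous play:
Player 1's best replies: c1→C; c2→B; c3→D.
Column's best replies: A→c2; B→c3; C→c1; D→c2.
Only (C, c1) has each player best-responding; Nash payoffs (6, 7).
Player 1's commitment gain: 7 − 6 = 1.

1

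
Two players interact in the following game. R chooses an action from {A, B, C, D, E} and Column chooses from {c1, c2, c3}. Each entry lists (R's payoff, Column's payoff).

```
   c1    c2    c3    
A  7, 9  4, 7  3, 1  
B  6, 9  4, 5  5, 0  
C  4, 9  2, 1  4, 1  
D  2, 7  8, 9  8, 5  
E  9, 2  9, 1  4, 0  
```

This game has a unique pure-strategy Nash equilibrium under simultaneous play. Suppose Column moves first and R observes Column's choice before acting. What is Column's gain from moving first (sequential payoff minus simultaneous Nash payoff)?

Backward induction with Column moving first.
- c1: BR = E, leader payoff 2.
- c2: BR = E, leader payoff 1.
- c3: BR = D, leader payoff 5.
Column's induced payoffs are 2, 1, 5, so Column commits to c3. Subgame-perfect outcome: (D, c3) with payoffs (8, 5).
For the simultaneous game, intersect best replies.
R's best replies: c1→E; c2→E; c3→D.
Column's best replies: A→c1; B→c1; C→c1; D→c2; E→c1.
Only (E, c1) has each player best-responding; Nash payoffs (9, 2).
Column's commitment gain: 5 − 2 = 3.

3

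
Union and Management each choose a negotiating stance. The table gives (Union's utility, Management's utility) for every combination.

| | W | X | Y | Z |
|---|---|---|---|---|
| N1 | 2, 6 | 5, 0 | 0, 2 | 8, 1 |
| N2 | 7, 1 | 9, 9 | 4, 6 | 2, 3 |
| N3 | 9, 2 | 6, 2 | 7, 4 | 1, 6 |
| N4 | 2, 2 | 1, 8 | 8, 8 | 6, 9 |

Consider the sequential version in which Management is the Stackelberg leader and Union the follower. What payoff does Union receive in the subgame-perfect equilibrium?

9

Work backward from Union's decision.
- W → Union plays N3 (best of 2, 7, 9, 2); Management gets 2.
- X → Union plays N2 (best of 5, 9, 6, 1); Management gets 9.
- Y → Union plays N4 (best of 0, 4, 7, 8); Management gets 8.
- Z → Union plays N1 (best of 8, 2, 1, 6); Management gets 1.
Management's induced payoffs are 2, 9, 8, 1, so Management commits to X. Subgame-perfect outcome: (N2, X) with payoffs (9, 9).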